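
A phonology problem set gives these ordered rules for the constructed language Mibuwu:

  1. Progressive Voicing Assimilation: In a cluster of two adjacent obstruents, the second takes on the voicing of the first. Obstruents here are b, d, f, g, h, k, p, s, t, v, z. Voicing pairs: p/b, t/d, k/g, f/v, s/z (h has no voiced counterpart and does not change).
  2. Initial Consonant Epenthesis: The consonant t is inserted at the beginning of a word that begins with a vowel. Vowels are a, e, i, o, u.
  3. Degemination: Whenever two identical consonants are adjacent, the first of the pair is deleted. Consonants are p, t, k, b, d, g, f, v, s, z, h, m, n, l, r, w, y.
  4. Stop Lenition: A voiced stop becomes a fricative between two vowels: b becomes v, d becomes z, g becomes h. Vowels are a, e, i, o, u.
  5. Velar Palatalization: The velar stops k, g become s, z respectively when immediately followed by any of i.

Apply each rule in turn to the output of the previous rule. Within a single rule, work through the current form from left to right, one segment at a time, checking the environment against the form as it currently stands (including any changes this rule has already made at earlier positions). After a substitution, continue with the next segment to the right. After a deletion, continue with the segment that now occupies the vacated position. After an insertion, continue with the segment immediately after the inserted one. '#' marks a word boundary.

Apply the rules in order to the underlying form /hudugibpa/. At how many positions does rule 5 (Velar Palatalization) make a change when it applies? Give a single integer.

1 Progressive Voicing Assimilation: [hudugibpa] → [hudugibba]
2 Initial Consonant Epenthesis: no change — [hudugibba]
3 Degemination: [hudugibba] → [hudugiba]
4 Stop Lenition: [hudugiba] → [huzuhiva]
5 Velar Palatalization: no change — [huzuhiva]
Rule 5 changed 0 position(s).

0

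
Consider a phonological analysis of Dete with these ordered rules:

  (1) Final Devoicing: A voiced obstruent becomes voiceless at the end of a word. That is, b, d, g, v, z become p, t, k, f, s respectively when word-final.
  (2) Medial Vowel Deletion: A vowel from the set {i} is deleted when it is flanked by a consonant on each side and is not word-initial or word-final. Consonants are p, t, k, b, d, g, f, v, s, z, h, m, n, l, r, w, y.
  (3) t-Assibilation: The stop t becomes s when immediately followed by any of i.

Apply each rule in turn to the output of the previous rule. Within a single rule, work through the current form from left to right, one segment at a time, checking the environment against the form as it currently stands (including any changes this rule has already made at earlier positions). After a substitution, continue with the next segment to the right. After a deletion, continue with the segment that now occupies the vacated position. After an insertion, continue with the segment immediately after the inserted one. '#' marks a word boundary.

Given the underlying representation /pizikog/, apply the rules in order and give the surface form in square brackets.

(1) Final Devoicing: [pizikog] → [pizikok]
(2) Medial Vowel Deletion: [pizikok] → [pzkok]
(3) t-Assibilation: no change — [pzkok]

[pzkok]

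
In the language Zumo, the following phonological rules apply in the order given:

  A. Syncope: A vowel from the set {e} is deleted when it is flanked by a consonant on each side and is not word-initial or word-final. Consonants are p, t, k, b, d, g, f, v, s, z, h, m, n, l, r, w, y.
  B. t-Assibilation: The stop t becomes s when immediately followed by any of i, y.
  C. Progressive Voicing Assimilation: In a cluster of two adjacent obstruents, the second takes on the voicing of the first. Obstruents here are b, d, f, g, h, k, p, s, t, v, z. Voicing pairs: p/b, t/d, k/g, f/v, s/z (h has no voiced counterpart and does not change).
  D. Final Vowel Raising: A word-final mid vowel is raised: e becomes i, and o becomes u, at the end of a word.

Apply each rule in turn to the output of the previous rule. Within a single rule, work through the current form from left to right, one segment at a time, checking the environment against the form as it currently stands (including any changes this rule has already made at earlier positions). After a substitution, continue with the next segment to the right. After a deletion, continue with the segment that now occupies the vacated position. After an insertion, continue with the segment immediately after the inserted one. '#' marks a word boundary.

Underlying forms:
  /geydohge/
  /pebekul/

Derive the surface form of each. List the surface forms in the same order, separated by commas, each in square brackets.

/geydohge/:
  A Syncope: [geydohge] → [gydohge]
  B t-Assibilation: no change — [gydohge]
  C Progressive Voicing Assimilation: [gydohge] → [gydohke]
  D Final Vowel Raising: [gydohke] → [gydohki]
/pebekul/:
  A Syncope: [pebekul] → [pbkul]
  B t-Assibilation: no change — [pbkul]
  C Progressive Voicing Assimilation: [pbkul] → [ppkul]
  D Final Vowel Raising: no change — [ppkul]

[gydohki], [ppkul]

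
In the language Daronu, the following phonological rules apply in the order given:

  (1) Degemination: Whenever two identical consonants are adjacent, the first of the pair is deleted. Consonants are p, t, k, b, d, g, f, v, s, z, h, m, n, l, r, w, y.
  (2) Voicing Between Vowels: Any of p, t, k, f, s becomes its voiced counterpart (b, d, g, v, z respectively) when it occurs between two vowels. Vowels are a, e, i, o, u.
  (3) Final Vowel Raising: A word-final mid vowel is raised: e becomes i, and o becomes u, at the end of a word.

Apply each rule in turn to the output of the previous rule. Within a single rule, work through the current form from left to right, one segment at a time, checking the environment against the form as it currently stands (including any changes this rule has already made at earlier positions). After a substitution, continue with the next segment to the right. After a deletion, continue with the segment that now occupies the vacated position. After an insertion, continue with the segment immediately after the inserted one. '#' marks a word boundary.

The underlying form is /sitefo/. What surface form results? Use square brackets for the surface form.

[sidevu]

(1) Degemination: no change — [sitefo]
(2) Voicing Between Vowels: [sitefo] → [sidevo]
(3) Final Vowel Raising: [sidevo] → [sidevu]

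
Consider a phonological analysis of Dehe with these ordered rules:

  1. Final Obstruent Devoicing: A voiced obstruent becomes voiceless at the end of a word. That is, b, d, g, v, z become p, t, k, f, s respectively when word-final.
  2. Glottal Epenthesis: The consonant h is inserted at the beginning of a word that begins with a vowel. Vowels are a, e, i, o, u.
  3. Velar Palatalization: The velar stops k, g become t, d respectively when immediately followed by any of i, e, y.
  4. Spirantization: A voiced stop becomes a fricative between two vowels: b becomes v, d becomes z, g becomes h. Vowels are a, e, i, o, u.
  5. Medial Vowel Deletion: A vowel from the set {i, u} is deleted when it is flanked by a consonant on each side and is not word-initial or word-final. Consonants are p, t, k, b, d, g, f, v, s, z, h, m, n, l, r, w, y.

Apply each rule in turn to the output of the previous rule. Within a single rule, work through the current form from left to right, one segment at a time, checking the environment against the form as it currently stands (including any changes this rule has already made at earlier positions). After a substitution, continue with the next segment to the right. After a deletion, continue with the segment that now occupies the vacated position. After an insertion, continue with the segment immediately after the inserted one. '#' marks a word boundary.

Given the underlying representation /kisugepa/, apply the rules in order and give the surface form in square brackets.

1 Final Obstruent Devoicing: no change — [kisugepa]
2 Glottal Epenthesis: no change — [kisugepa]
3 Velar Palatalization: [kisugepa] → [tisudepa]
4 Spirantization: [tisudepa] → [tisuzepa]
5 Medial Vowel Deletion: [tisuzepa] → [tszepa]

[tszepa]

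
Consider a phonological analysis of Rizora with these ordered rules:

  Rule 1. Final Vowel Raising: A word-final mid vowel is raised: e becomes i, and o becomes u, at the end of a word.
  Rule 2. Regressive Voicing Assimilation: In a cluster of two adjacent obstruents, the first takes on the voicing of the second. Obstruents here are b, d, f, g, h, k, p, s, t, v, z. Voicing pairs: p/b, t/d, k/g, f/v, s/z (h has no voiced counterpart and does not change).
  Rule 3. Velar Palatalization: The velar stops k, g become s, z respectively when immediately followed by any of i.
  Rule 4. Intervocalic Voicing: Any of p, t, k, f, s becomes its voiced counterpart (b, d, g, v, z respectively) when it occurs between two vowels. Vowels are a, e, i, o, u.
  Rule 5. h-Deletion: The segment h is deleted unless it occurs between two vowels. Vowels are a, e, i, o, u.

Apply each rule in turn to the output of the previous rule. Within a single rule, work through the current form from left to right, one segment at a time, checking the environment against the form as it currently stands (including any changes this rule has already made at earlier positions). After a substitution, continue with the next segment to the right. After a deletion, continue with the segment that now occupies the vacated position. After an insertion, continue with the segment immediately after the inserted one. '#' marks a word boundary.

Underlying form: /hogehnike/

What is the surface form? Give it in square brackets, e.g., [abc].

Rule 1 Final Vowel Raising: [hogehnike] → [hogehniki]
Rule 2 Regressive Voicing Assimilation: no change — [hogehniki]
Rule 3 Velar Palatalization: [hogehniki] → [hogehnisi]
Rule 4 Intervocalic Voicing: [hogehnisi] → [hogehnizi]
Rule 5 h-Deletion: [hogehnizi] → [ogenizi]

[ogenizi]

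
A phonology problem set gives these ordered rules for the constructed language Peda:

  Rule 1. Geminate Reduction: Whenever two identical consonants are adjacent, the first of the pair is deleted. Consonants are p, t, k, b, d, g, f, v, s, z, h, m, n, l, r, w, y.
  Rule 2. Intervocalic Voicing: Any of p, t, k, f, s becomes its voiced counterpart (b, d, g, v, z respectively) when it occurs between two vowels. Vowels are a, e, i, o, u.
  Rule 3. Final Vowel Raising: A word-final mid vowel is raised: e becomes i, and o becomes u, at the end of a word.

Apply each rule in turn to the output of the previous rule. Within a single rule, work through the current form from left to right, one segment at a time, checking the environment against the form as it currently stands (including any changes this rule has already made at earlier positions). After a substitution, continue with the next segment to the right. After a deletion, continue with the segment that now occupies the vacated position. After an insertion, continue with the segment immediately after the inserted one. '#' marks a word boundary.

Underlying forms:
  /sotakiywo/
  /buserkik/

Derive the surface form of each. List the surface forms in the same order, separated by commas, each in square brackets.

/sotakiywo/:
  Rule 1 Geminate Reduction: no change — [sotakiywo]
  Rule 2 Intervocalic Voicing: [sotakiywo] → [sodagiywo]
  Rule 3 Final Vowel Raising: [sodagiywo] → [sodagiywu]
/buserkik/:
  Rule 1 Geminate Reduction: no change — [buserkik]
  Rule 2 Intervocalic Voicing: [buserkik] → [buzerkik]
  Rule 3 Final Vowel Raising: no change — [buzerkik]

[sodagiywu], [buzerkik]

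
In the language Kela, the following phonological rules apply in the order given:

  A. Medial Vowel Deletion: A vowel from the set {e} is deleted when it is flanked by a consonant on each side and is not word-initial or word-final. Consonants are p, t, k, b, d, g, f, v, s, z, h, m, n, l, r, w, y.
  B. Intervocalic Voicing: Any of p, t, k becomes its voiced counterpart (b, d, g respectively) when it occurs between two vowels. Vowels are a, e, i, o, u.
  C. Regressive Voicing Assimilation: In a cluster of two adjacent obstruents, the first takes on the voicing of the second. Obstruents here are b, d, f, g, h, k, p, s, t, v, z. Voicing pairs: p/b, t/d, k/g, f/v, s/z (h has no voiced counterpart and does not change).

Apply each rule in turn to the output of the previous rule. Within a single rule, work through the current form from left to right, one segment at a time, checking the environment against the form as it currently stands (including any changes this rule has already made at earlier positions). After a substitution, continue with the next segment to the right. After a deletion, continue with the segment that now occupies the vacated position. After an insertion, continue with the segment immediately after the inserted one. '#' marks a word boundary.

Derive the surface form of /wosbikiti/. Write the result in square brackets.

[wozbigidi]

A Medial Vowel Deletion: no change — [wosbikiti]
B Intervocalic Voicing: [wosbikiti] → [wosbigidi]
C Regressive Voicing Assimilation: [wosbigidi] → [wozbigidi]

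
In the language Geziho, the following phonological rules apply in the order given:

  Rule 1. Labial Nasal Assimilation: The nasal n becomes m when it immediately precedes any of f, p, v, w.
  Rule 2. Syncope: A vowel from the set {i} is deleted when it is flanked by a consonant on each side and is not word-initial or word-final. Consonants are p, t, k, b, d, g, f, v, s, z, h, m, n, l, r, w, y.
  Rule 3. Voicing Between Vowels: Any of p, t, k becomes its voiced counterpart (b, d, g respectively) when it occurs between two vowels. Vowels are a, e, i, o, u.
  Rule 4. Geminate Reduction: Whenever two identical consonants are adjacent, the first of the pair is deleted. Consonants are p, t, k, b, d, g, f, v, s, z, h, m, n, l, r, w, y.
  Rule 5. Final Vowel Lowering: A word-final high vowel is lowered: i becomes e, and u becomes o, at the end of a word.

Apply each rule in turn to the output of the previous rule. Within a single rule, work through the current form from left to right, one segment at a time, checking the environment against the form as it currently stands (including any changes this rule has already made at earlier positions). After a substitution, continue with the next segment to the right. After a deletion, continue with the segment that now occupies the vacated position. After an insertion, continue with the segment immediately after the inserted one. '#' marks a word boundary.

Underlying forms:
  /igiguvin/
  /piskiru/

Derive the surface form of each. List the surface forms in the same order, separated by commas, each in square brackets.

/igiguvin/:
  Rule 1 Labial Nasal Assimilation: no change — [igiguvin]
  Rule 2 Syncope: [igiguvin] → [igguvn]
  Rule 3 Voicing Between Vowels: no change — [igguvn]
  Rule 4 Geminate Reduction: [igguvn] → [iguvn]
  Rule 5 Final Vowel Lowering: no change — [iguvn]
/piskiru/:
  Rule 1 Labial Nasal Assimilation: no change — [piskiru]
  Rule 2 Syncope: [piskiru] → [pskru]
  Rule 3 Voicing Between Vowels: no change — [pskru]
  Rule 4 Geminate Reduction: no change — [pskru]
  Rule 5 Final Vowel Lowering: [pskru] → [pskro]

[iguvn], [pskro]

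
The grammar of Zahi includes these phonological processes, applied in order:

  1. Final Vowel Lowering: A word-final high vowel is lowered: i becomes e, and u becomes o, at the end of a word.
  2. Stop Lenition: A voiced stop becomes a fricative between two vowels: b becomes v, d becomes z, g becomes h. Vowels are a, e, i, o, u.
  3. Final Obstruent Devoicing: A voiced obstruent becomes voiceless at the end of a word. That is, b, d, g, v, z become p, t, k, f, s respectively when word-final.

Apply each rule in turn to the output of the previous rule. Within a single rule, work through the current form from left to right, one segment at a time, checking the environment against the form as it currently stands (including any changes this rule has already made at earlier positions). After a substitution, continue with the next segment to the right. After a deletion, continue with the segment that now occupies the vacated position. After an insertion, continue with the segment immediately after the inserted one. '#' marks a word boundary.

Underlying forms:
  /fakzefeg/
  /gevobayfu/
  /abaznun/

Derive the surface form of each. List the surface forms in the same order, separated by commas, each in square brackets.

[fakzefek], [gevovayfo], [avaznun]

/fakzefeg/:
  1 Final Vowel Lowering: no change — [fakzefeg]
  2 Stop Lenition: no change — [fakzefeg]
  3 Final Obstruent Devoicing: [fakzefeg] → [fakzefek]
/gevobayfu/:
  1 Final Vowel Lowering: [gevobayfu] → [gevobayfo]
  2 Stop Lenition: [gevobayfo] → [gevovayfo]
  3 Final Obstruent Devoicing: no change — [gevovayfo]
/abaznun/:
  1 Final Vowel Lowering: no change — [abaznun]
  2 Stop Lenition: [abaznun] → [avaznun]
  3 Final Obstruent Devoicing: no change — [avaznun]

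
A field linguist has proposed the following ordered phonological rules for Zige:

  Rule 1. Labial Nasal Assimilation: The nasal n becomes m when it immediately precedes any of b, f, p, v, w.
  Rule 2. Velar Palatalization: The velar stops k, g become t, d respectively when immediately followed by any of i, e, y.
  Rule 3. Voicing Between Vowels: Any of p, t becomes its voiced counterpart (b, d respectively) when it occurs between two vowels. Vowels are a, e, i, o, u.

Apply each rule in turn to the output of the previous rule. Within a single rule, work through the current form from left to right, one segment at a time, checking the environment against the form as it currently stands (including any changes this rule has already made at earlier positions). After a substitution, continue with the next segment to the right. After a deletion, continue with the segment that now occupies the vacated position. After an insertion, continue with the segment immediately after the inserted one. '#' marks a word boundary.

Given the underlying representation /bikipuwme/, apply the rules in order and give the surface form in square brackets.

Rule 1 Labial Nasal Assimilation: no change — [bikipuwme]
Rule 2 Velar Palatalization: [bikipuwme] → [bitipuwme]
Rule 3 Voicing Between Vowels: [bitipuwme] → [bidibuwme]

[bidibuwme]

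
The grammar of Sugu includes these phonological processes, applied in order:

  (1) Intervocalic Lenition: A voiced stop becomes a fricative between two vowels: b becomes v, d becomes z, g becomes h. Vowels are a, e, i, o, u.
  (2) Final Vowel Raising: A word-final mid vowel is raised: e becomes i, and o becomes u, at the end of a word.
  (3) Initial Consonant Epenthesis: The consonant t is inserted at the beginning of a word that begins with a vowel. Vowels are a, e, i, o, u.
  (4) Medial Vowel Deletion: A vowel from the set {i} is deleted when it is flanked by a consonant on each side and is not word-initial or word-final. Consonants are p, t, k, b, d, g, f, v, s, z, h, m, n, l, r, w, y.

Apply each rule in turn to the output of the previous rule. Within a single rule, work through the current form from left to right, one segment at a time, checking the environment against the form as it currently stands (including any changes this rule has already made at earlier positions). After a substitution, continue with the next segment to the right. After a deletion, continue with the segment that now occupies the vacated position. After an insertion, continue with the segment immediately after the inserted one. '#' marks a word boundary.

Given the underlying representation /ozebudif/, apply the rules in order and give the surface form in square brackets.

(1) Intervocalic Lenition: [ozebudif] → [ozevuzif]
(2) Final Vowel Raising: no change — [ozevuzif]
(3) Initial Consonant Epenthesis: [ozevuzif] → [tozevuzif]
(4) Medial Vowel Deletion: [tozevuzif] → [tozevuzf]

[tozevuzf]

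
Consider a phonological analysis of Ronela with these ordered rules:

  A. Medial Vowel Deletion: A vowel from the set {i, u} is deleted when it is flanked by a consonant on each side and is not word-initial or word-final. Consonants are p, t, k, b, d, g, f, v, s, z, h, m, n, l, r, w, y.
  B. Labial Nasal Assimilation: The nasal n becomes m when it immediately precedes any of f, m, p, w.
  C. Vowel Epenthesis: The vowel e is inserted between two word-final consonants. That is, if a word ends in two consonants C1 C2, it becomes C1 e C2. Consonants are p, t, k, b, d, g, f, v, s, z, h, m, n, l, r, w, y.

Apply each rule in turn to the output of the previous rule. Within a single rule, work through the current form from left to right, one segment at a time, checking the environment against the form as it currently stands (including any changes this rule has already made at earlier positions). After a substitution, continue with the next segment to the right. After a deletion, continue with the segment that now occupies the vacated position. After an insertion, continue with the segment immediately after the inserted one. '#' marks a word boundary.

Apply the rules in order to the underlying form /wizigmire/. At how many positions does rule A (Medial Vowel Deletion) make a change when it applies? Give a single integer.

A Medial Vowel Deletion: [wizigmire] → [wzgmre]
B Labial Nasal Assimilation: no change — [wzgmre]
C Vowel Epenthesis: no change — [wzgmre]
Rule A changed 3 position(s).

3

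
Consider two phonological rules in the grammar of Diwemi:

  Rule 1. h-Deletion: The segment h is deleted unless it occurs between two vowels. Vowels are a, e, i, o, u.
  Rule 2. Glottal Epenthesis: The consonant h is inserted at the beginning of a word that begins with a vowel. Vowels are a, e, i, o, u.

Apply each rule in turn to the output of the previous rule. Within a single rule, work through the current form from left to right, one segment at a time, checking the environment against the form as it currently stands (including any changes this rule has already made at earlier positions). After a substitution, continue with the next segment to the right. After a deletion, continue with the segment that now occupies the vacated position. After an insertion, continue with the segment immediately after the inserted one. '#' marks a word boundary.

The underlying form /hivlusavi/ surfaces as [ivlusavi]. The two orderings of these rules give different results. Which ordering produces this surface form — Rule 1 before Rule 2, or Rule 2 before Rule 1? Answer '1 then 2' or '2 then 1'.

Order 1 then 2:
  1 h-Deletion: [hivlusavi] → [ivlusavi]
  2 Glottal Epenthesis: [ivlusavi] → [hivlusavi]
  result: [hivlusavi]
Order 2 then 1:
  2 Glottal Epenthesis: no change — [hivlusavi]
  1 h-Deletion: [hivlusavi] → [ivlusavi]
  result: [ivlusavi]

2 then 1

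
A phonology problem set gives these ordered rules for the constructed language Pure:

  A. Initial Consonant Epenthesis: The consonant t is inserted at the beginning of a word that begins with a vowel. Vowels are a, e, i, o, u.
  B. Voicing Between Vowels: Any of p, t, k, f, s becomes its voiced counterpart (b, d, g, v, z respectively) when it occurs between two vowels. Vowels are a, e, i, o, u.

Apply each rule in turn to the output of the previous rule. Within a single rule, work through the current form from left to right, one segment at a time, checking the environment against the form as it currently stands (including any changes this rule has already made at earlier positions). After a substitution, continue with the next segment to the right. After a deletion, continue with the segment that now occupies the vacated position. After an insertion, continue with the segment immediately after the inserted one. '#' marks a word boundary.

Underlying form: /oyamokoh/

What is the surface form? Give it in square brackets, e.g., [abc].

[toyamogoh]

A Initial Consonant Epenthesis: [oyamokoh] → [toyamokoh]
B Voicing Between Vowels: [toyamokoh] → [toyamogoh]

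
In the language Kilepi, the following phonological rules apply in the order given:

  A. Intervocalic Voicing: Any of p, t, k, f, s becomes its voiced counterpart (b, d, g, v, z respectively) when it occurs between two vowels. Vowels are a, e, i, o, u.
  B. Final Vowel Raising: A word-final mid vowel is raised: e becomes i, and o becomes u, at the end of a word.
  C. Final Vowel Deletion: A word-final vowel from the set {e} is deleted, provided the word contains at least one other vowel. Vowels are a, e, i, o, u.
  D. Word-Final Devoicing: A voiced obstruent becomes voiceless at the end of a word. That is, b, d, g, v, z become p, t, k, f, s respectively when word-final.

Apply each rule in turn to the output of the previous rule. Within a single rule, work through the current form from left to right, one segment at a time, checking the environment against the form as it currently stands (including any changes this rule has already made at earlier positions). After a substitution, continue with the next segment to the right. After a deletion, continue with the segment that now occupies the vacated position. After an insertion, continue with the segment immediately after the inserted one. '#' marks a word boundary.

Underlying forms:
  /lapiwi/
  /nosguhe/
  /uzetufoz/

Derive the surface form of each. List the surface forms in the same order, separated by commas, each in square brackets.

/lapiwi/:
  A Intervocalic Voicing: [lapiwi] → [labiwi]
  B Final Vowel Raising: no change — [labiwi]
  C Final Vowel Deletion: no change — [labiwi]
  D Word-Final Devoicing: no change — [labiwi]
/nosguhe/:
  A Intervocalic Voicing: no change — [nosguhe]
  B Final Vowel Raising: [nosguhe] → [nosguhi]
  C Final Vowel Deletion: no change — [nosguhi]
  D Word-Final Devoicing: no change — [nosguhi]
/uzetufoz/:
  A Intervocalic Voicing: [uzetufoz] → [uzeduvoz]
  B Final Vowel Raising: no change — [uzeduvoz]
  C Final Vowel Deletion: no change — [uzeduvoz]
  D Word-Final Devoicing: [uzeduvoz] → [uzeduvos]

[labiwi], [nosguhi], [uzeduvos]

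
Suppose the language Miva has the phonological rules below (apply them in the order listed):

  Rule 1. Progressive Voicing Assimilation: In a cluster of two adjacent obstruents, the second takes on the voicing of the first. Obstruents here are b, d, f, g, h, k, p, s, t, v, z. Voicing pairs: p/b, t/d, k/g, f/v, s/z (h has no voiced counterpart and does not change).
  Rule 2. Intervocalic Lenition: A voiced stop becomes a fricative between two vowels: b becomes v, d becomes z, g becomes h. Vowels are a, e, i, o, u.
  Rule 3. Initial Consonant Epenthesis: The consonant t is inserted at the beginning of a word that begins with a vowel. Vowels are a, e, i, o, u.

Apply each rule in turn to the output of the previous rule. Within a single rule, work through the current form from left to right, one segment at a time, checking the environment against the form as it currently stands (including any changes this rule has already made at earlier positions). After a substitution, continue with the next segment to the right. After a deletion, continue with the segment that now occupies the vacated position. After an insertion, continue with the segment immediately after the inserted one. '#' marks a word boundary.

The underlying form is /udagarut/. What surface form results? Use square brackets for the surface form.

Rule 1 Progressive Voicing Assimilation: no change — [udagarut]
Rule 2 Intervocalic Lenition: [udagarut] → [uzaharut]
Rule 3 Initial Consonant Epenthesis: [uzaharut] → [tuzaharut]

[tuzaharut]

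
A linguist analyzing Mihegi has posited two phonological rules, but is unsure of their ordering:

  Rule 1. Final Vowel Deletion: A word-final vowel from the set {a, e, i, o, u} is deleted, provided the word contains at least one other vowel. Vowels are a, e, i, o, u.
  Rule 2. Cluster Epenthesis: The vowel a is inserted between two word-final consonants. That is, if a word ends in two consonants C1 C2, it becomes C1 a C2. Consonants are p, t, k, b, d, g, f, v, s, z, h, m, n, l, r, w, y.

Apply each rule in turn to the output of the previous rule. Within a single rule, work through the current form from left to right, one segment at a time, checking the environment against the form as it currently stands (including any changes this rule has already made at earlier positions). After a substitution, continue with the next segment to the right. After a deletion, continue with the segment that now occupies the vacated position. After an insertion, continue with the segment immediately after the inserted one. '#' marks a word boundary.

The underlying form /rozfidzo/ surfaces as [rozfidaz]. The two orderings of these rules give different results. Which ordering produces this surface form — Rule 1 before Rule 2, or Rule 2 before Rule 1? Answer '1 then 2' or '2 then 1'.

1 then 2

Order 1 then 2:
  1 Final Vowel Deletion: [rozfidzo] → [rozfidz]
  2 Cluster Epenthesis: [rozfidz] → [rozfidaz]
  result: [rozfidaz]
Order 2 then 1:
  2 Cluster Epenthesis: no change — [rozfidzo]
  1 Final Vowel Deletion: [rozfidzo] → [rozfidz]
  result: [rozfidz]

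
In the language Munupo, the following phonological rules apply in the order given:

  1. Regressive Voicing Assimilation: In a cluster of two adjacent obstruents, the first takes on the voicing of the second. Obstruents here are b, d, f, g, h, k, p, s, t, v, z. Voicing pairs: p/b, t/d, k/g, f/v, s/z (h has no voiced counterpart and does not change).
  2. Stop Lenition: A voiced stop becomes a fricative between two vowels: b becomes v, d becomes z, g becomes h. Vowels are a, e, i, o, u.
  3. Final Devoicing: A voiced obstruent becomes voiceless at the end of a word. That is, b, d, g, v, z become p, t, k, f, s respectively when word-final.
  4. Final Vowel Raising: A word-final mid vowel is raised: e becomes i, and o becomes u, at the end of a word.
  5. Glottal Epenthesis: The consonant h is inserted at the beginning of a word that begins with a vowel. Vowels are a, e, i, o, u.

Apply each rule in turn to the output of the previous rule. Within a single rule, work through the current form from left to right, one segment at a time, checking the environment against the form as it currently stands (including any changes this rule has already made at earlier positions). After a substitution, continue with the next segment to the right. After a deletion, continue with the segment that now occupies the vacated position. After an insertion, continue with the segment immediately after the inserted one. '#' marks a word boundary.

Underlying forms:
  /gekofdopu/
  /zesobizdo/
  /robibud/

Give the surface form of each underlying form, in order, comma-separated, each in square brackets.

/gekofdopu/:
  1 Regressive Voicing Assimilation: [gekofdopu] → [gekovdopu]
  2 Stop Lenition: no change — [gekovdopu]
  3 Final Devoicing: no change — [gekovdopu]
  4 Final Vowel Raising: no change — [gekovdopu]
  5 Glottal Epenthesis: no change — [gekovdopu]
/zesobizdo/:
  1 Regressive Voicing Assimilation: no change — [zesobizdo]
  2 Stop Lenition: [zesobizdo] → [zesovizdo]
  3 Final Devoicing: no change — [zesovizdo]
  4 Final Vowel Raising: [zesovizdo] → [zesovizdu]
  5 Glottal Epenthesis: no change — [zesovizdu]
/robibud/:
  1 Regressive Voicing Assimilation: no change — [robibud]
  2 Stop Lenition: [robibud] → [rovivud]
  3 Final Devoicing: [rovivud] → [rovivut]
  4 Final Vowel Raising: no change — [rovivut]
  5 Glottal Epenthesis: no change — [rovivut]

[gekovdopu], [zesovizdu], [rovivut]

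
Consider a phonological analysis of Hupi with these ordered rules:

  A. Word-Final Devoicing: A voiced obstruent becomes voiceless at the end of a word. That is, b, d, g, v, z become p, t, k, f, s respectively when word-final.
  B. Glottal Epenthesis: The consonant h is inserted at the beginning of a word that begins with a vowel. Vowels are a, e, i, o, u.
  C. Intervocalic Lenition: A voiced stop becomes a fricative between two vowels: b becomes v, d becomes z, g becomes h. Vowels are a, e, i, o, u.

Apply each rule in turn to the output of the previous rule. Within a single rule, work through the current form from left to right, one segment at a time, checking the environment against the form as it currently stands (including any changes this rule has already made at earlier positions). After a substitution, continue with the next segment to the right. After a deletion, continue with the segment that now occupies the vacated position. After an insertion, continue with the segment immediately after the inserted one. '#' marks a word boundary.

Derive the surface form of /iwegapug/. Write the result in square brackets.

[hiwehapuk]

A Word-Final Devoicing: [iwegapug] → [iwegapuk]
B Glottal Epenthesis: [iwegapuk] → [hiwegapuk]
C Intervocalic Lenition: [hiwegapuk] → [hiwehapuk]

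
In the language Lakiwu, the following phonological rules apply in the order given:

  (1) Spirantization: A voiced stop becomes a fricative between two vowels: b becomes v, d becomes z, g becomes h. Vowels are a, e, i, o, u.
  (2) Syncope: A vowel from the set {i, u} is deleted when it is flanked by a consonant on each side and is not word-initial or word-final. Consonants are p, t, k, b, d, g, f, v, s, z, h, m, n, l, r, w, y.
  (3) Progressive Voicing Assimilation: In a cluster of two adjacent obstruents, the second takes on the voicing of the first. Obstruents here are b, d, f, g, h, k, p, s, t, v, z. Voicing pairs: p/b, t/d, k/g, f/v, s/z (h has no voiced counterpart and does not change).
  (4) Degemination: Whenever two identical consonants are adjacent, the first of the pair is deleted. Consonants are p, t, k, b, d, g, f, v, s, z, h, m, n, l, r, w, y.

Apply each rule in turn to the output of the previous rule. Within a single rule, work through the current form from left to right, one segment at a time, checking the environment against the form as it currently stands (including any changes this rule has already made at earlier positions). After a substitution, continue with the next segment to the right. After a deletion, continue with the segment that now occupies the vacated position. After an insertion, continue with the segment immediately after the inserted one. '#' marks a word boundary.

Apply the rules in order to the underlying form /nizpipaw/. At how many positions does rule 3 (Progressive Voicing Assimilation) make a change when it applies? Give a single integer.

2

(1) Spirantization: no change — [nizpipaw]
(2) Syncope: [nizpipaw] → [nzppaw]
(3) Progressive Voicing Assimilation: [nzppaw] → [nzbbaw]
(4) Degemination: [nzbbaw] → [nzbaw]
Rule 3 changed 2 position(s).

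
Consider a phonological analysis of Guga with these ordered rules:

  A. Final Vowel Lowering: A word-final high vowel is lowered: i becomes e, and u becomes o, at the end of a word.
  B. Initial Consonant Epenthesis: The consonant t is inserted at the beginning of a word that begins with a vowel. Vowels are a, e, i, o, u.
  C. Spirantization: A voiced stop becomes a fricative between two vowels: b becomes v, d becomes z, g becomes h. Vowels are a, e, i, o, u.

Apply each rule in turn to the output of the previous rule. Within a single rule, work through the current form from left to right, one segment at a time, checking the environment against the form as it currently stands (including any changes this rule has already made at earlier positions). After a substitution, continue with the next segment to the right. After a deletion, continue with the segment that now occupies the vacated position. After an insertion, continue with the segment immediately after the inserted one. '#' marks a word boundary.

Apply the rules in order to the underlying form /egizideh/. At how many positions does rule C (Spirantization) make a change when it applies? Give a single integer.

A Final Vowel Lowering: no change — [egizideh]
B Initial Consonant Epenthesis: [egizideh] → [tegizideh]
C Spirantization: [tegizideh] → [tehizizeh]
Rule C changed 2 position(s).

2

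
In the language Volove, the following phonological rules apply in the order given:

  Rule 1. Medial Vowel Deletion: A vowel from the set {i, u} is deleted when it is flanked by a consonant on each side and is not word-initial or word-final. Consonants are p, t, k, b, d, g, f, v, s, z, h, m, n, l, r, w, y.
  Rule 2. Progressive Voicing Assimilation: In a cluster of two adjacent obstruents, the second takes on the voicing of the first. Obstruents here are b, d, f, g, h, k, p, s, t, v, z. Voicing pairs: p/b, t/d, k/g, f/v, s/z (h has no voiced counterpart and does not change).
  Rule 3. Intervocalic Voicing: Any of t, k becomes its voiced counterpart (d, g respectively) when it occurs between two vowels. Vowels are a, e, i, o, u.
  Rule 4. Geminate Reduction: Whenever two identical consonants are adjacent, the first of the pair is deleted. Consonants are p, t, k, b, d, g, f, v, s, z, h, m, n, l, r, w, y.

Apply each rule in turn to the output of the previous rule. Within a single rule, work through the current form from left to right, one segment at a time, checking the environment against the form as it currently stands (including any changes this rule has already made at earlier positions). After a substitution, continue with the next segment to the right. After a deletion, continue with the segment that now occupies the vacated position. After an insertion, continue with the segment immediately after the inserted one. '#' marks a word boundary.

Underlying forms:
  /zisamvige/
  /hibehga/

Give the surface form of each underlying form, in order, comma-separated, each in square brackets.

[zamvge], [hpehka]

/zisamvige/:
  Rule 1 Medial Vowel Deletion: [zisamvige] → [zsamvge]
  Rule 2 Progressive Voicing Assimilation: [zsamvge] → [zzamvge]
  Rule 3 Intervocalic Voicing: no change — [zzamvge]
  Rule 4 Geminate Reduction: [zzamvge] → [zamvge]
/hibehga/:
  Rule 1 Medial Vowel Deletion: [hibehga] → [hbehga]
  Rule 2 Progressive Voicing Assimilation: [hbehga] → [hpehka]
  Rule 3 Intervocalic Voicing: no change — [hpehka]
  Rule 4 Geminate Reduction: no change — [hpehka]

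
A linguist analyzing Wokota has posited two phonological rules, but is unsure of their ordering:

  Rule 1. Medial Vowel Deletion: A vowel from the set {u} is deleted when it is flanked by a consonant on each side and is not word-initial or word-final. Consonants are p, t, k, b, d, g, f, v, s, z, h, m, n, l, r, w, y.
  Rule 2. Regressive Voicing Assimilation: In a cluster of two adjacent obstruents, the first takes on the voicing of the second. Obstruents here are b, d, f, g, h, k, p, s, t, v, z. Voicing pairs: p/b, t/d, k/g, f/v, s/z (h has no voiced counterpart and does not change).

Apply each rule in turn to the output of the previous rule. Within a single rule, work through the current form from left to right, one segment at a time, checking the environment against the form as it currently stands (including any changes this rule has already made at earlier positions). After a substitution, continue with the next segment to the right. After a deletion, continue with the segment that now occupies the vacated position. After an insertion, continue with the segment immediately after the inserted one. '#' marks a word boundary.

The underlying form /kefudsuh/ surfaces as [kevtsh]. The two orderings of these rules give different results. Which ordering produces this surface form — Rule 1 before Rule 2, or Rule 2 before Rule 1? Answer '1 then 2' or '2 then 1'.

1 then 2

Order 1 then 2:
  1 Medial Vowel Deletion: [kefudsuh] → [kefdsh]
  2 Regressive Voicing Assimilation: [kefdsh] → [kevtsh]
  result: [kevtsh]
Order 2 then 1:
  2 Regressive Voicing Assimilation: [kefudsuh] → [kefutsuh]
  1 Medial Vowel Deletion: [kefutsuh] → [keftsh]
  result: [keftsh]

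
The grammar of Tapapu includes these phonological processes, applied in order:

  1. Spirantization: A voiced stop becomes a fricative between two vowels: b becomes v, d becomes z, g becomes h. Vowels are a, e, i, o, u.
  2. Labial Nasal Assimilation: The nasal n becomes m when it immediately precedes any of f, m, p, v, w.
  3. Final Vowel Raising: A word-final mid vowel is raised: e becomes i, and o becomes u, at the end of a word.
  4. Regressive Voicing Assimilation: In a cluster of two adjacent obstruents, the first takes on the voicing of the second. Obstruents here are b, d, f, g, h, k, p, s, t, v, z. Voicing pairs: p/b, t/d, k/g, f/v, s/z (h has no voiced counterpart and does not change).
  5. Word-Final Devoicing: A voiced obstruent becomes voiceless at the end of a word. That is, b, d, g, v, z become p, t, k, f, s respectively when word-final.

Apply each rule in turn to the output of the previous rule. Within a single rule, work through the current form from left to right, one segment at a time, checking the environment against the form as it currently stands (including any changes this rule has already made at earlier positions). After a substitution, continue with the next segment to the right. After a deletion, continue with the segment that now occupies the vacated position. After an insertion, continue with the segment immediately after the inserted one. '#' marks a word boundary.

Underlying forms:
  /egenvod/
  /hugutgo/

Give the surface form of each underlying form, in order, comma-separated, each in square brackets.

/egenvod/:
  1 Spirantization: [egenvod] → [ehenvod]
  2 Labial Nasal Assimilation: [ehenvod] → [ehemvod]
  3 Final Vowel Raising: no change — [ehemvod]
  4 Regressive Voicing Assimilation: no change — [ehemvod]
  5 Word-Final Devoicing: [ehemvod] → [ehemvot]
/hugutgo/:
  1 Spirantization: [hugutgo] → [huhutgo]
  2 Labial Nasal Assimilation: no change — [huhutgo]
  3 Final Vowel Raising: [huhutgo] → [huhutgu]
  4 Regressive Voicing Assimilation: [huhutgu] → [huhudgu]
  5 Word-Final Devoicing: no change — [huhudgu]

[ehemvot], [huhudgu]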